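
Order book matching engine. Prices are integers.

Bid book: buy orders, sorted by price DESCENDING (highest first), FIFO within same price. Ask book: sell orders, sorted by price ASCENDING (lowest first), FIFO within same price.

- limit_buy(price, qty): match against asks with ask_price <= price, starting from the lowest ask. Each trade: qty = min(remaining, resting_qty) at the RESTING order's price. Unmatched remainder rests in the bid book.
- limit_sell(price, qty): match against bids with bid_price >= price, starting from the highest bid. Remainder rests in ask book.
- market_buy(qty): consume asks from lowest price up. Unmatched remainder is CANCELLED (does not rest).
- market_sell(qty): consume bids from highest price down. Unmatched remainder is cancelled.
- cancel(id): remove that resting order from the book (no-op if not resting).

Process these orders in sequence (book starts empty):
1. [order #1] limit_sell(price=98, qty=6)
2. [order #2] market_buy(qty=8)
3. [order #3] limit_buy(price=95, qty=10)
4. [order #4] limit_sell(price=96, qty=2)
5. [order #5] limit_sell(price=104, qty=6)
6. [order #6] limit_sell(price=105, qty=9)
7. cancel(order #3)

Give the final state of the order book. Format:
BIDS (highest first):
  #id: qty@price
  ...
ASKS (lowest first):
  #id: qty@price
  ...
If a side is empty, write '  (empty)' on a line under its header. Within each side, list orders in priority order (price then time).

Answer: BIDS (highest first):
  (empty)
ASKS (lowest first):
  #4: 2@96
  #5: 6@104
  #6: 9@105

Derivation:
After op 1 [order #1] limit_sell(price=98, qty=6): fills=none; bids=[-] asks=[#1:6@98]
After op 2 [order #2] market_buy(qty=8): fills=#2x#1:6@98; bids=[-] asks=[-]
After op 3 [order #3] limit_buy(price=95, qty=10): fills=none; bids=[#3:10@95] asks=[-]
After op 4 [order #4] limit_sell(price=96, qty=2): fills=none; bids=[#3:10@95] asks=[#4:2@96]
After op 5 [order #5] limit_sell(price=104, qty=6): fills=none; bids=[#3:10@95] asks=[#4:2@96 #5:6@104]
After op 6 [order #6] limit_sell(price=105, qty=9): fills=none; bids=[#3:10@95] asks=[#4:2@96 #5:6@104 #6:9@105]
After op 7 cancel(order #3): fills=none; bids=[-] asks=[#4:2@96 #5:6@104 #6:9@105]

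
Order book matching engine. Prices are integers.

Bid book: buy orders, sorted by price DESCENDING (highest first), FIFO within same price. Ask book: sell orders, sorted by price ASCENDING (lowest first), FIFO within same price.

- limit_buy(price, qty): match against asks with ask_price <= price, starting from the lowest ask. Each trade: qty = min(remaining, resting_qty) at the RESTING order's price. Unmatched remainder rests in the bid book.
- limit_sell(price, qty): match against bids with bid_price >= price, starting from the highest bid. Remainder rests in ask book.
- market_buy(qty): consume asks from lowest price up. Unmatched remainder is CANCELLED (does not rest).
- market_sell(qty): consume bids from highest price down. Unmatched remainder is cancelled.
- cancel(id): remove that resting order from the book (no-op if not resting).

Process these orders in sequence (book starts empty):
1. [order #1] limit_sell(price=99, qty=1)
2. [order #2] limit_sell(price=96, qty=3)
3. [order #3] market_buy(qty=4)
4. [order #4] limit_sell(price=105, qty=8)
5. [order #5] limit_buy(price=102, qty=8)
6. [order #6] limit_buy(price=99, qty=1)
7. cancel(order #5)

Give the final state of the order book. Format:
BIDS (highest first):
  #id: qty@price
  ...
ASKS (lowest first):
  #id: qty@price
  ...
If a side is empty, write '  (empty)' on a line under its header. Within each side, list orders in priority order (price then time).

After op 1 [order #1] limit_sell(price=99, qty=1): fills=none; bids=[-] asks=[#1:1@99]
After op 2 [order #2] limit_sell(price=96, qty=3): fills=none; bids=[-] asks=[#2:3@96 #1:1@99]
After op 3 [order #3] market_buy(qty=4): fills=#3x#2:3@96 #3x#1:1@99; bids=[-] asks=[-]
After op 4 [order #4] limit_sell(price=105, qty=8): fills=none; bids=[-] asks=[#4:8@105]
After op 5 [order #5] limit_buy(price=102, qty=8): fills=none; bids=[#5:8@102] asks=[#4:8@105]
After op 6 [order #6] limit_buy(price=99, qty=1): fills=none; bids=[#5:8@102 #6:1@99] asks=[#4:8@105]
After op 7 cancel(order #5): fills=none; bids=[#6:1@99] asks=[#4:8@105]

Answer: BIDS (highest first):
  #6: 1@99
ASKS (lowest first):
  #4: 8@105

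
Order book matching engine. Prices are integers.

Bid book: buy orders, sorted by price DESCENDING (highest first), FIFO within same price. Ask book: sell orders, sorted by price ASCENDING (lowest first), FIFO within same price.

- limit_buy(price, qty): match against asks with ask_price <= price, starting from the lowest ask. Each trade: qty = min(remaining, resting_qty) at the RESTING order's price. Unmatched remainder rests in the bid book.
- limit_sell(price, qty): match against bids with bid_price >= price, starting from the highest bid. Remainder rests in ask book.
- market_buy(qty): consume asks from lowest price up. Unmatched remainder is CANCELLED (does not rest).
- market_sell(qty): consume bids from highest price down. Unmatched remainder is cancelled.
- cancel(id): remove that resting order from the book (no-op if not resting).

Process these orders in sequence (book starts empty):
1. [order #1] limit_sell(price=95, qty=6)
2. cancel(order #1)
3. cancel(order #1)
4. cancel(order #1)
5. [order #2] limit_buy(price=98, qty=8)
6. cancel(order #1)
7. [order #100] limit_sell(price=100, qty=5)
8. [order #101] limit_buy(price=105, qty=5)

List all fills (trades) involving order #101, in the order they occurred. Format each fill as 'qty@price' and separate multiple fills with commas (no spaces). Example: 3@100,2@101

Answer: 5@100

Derivation:
After op 1 [order #1] limit_sell(price=95, qty=6): fills=none; bids=[-] asks=[#1:6@95]
After op 2 cancel(order #1): fills=none; bids=[-] asks=[-]
After op 3 cancel(order #1): fills=none; bids=[-] asks=[-]
After op 4 cancel(order #1): fills=none; bids=[-] asks=[-]
After op 5 [order #2] limit_buy(price=98, qty=8): fills=none; bids=[#2:8@98] asks=[-]
After op 6 cancel(order #1): fills=none; bids=[#2:8@98] asks=[-]
After op 7 [order #100] limit_sell(price=100, qty=5): fills=none; bids=[#2:8@98] asks=[#100:5@100]
After op 8 [order #101] limit_buy(price=105, qty=5): fills=#101x#100:5@100; bids=[#2:8@98] asks=[-]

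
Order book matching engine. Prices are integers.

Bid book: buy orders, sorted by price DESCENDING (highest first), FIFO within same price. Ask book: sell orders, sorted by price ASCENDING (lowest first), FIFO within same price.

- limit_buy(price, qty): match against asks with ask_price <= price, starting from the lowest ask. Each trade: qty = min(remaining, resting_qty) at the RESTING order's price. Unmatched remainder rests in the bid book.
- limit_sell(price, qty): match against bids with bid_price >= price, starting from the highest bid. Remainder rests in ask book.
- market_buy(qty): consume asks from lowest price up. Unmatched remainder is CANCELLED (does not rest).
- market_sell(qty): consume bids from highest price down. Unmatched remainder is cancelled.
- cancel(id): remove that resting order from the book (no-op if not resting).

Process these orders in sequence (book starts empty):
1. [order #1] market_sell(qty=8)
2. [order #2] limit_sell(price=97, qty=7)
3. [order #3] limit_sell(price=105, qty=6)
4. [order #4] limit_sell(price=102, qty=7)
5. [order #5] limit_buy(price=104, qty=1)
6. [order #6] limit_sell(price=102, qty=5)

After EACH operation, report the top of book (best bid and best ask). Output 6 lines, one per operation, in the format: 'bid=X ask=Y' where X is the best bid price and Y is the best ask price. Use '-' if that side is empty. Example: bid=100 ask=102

After op 1 [order #1] market_sell(qty=8): fills=none; bids=[-] asks=[-]
After op 2 [order #2] limit_sell(price=97, qty=7): fills=none; bids=[-] asks=[#2:7@97]
After op 3 [order #3] limit_sell(price=105, qty=6): fills=none; bids=[-] asks=[#2:7@97 #3:6@105]
After op 4 [order #4] limit_sell(price=102, qty=7): fills=none; bids=[-] asks=[#2:7@97 #4:7@102 #3:6@105]
After op 5 [order #5] limit_buy(price=104, qty=1): fills=#5x#2:1@97; bids=[-] asks=[#2:6@97 #4:7@102 #3:6@105]
After op 6 [order #6] limit_sell(price=102, qty=5): fills=none; bids=[-] asks=[#2:6@97 #4:7@102 #6:5@102 #3:6@105]

Answer: bid=- ask=-
bid=- ask=97
bid=- ask=97
bid=- ask=97
bid=- ask=97
bid=- ask=97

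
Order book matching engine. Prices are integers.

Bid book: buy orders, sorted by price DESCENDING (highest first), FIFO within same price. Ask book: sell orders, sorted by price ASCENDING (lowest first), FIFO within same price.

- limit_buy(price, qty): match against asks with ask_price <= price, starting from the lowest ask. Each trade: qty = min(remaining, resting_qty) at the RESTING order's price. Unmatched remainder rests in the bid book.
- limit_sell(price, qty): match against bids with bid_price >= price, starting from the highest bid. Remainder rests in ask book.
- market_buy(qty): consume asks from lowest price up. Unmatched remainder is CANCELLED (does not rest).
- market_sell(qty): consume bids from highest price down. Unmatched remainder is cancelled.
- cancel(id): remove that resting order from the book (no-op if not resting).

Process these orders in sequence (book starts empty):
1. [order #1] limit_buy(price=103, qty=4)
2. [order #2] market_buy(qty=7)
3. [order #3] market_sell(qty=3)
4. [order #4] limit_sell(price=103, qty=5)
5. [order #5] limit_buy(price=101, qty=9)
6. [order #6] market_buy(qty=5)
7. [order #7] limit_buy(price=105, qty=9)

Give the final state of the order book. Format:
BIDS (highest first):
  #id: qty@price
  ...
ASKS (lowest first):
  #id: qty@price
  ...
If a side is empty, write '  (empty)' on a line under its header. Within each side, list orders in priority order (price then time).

After op 1 [order #1] limit_buy(price=103, qty=4): fills=none; bids=[#1:4@103] asks=[-]
After op 2 [order #2] market_buy(qty=7): fills=none; bids=[#1:4@103] asks=[-]
After op 3 [order #3] market_sell(qty=3): fills=#1x#3:3@103; bids=[#1:1@103] asks=[-]
After op 4 [order #4] limit_sell(price=103, qty=5): fills=#1x#4:1@103; bids=[-] asks=[#4:4@103]
After op 5 [order #5] limit_buy(price=101, qty=9): fills=none; bids=[#5:9@101] asks=[#4:4@103]
After op 6 [order #6] market_buy(qty=5): fills=#6x#4:4@103; bids=[#5:9@101] asks=[-]
After op 7 [order #7] limit_buy(price=105, qty=9): fills=none; bids=[#7:9@105 #5:9@101] asks=[-]

Answer: BIDS (highest first):
  #7: 9@105
  #5: 9@101
ASKS (lowest first):
  (empty)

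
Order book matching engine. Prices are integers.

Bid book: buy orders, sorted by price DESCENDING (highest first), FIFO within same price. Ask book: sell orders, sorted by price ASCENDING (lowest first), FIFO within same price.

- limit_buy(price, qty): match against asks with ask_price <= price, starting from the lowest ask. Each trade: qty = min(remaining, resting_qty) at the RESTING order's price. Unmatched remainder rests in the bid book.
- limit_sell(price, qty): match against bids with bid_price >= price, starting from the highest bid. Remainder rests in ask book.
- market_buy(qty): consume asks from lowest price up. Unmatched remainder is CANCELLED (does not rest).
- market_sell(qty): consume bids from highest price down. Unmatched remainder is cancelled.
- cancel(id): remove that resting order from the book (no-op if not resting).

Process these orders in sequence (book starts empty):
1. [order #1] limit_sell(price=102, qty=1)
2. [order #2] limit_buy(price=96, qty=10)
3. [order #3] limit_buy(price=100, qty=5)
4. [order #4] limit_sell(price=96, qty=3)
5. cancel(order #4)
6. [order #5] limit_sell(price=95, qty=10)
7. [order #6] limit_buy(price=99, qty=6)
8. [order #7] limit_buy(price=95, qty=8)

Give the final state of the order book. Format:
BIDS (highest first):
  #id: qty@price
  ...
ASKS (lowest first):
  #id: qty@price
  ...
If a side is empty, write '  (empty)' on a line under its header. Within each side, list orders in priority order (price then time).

Answer: BIDS (highest first):
  #6: 6@99
  #2: 2@96
  #7: 8@95
ASKS (lowest first):
  #1: 1@102

Derivation:
After op 1 [order #1] limit_sell(price=102, qty=1): fills=none; bids=[-] asks=[#1:1@102]
After op 2 [order #2] limit_buy(price=96, qty=10): fills=none; bids=[#2:10@96] asks=[#1:1@102]
After op 3 [order #3] limit_buy(price=100, qty=5): fills=none; bids=[#3:5@100 #2:10@96] asks=[#1:1@102]
After op 4 [order #4] limit_sell(price=96, qty=3): fills=#3x#4:3@100; bids=[#3:2@100 #2:10@96] asks=[#1:1@102]
After op 5 cancel(order #4): fills=none; bids=[#3:2@100 #2:10@96] asks=[#1:1@102]
After op 6 [order #5] limit_sell(price=95, qty=10): fills=#3x#5:2@100 #2x#5:8@96; bids=[#2:2@96] asks=[#1:1@102]
After op 7 [order #6] limit_buy(price=99, qty=6): fills=none; bids=[#6:6@99 #2:2@96] asks=[#1:1@102]
After op 8 [order #7] limit_buy(price=95, qty=8): fills=none; bids=[#6:6@99 #2:2@96 #7:8@95] asks=[#1:1@102]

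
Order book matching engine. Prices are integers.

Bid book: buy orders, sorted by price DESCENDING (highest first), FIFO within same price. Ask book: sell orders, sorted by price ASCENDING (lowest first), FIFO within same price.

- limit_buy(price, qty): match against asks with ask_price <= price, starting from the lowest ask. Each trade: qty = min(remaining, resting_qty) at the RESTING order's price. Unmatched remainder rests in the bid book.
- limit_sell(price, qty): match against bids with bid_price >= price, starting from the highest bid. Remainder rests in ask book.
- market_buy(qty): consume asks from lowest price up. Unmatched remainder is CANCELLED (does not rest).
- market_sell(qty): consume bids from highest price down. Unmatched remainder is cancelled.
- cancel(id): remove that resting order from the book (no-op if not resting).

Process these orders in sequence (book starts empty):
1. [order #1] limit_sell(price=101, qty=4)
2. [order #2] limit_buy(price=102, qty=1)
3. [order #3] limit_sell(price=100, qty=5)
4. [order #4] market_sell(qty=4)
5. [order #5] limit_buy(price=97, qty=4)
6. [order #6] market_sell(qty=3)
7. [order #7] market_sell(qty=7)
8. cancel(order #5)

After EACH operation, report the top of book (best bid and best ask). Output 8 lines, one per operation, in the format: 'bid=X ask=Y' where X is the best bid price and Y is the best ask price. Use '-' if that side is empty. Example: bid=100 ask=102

After op 1 [order #1] limit_sell(price=101, qty=4): fills=none; bids=[-] asks=[#1:4@101]
After op 2 [order #2] limit_buy(price=102, qty=1): fills=#2x#1:1@101; bids=[-] asks=[#1:3@101]
After op 3 [order #3] limit_sell(price=100, qty=5): fills=none; bids=[-] asks=[#3:5@100 #1:3@101]
After op 4 [order #4] market_sell(qty=4): fills=none; bids=[-] asks=[#3:5@100 #1:3@101]
After op 5 [order #5] limit_buy(price=97, qty=4): fills=none; bids=[#5:4@97] asks=[#3:5@100 #1:3@101]
After op 6 [order #6] market_sell(qty=3): fills=#5x#6:3@97; bids=[#5:1@97] asks=[#3:5@100 #1:3@101]
After op 7 [order #7] market_sell(qty=7): fills=#5x#7:1@97; bids=[-] asks=[#3:5@100 #1:3@101]
After op 8 cancel(order #5): fills=none; bids=[-] asks=[#3:5@100 #1:3@101]

Answer: bid=- ask=101
bid=- ask=101
bid=- ask=100
bid=- ask=100
bid=97 ask=100
bid=97 ask=100
bid=- ask=100
bid=- ask=100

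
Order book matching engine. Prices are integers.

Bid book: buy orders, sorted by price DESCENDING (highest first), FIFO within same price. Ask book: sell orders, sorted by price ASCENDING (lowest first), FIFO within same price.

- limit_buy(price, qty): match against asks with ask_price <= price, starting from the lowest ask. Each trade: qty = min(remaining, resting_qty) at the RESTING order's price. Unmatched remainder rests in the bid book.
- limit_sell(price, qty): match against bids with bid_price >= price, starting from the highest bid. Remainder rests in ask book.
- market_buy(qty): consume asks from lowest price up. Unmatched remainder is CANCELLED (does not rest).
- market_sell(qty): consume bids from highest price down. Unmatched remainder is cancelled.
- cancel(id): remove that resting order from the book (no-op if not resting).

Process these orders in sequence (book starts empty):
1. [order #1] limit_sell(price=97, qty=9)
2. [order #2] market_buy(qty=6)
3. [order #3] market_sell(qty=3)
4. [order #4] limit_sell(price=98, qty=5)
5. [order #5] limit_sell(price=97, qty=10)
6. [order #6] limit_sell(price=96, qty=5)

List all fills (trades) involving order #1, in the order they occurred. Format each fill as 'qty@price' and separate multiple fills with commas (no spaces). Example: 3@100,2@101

Answer: 6@97

Derivation:
After op 1 [order #1] limit_sell(price=97, qty=9): fills=none; bids=[-] asks=[#1:9@97]
After op 2 [order #2] market_buy(qty=6): fills=#2x#1:6@97; bids=[-] asks=[#1:3@97]
After op 3 [order #3] market_sell(qty=3): fills=none; bids=[-] asks=[#1:3@97]
After op 4 [order #4] limit_sell(price=98, qty=5): fills=none; bids=[-] asks=[#1:3@97 #4:5@98]
After op 5 [order #5] limit_sell(price=97, qty=10): fills=none; bids=[-] asks=[#1:3@97 #5:10@97 #4:5@98]
After op 6 [order #6] limit_sell(price=96, qty=5): fills=none; bids=[-] asks=[#6:5@96 #1:3@97 #5:10@97 #4:5@98]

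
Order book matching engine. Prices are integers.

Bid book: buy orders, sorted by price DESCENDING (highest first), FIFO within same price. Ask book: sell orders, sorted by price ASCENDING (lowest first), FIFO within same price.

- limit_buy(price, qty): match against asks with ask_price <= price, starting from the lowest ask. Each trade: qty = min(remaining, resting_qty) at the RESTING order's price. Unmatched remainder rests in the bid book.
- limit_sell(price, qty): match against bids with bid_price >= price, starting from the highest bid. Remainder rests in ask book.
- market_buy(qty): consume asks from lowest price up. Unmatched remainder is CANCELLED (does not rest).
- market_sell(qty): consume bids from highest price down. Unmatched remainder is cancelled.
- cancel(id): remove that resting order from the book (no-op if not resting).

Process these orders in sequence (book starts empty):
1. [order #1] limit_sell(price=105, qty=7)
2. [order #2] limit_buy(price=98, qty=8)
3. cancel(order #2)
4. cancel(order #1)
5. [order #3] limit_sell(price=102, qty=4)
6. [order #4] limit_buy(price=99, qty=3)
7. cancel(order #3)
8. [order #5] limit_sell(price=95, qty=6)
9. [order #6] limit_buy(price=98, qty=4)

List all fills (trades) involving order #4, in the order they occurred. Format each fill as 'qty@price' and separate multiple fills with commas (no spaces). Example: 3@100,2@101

Answer: 3@99

Derivation:
After op 1 [order #1] limit_sell(price=105, qty=7): fills=none; bids=[-] asks=[#1:7@105]
After op 2 [order #2] limit_buy(price=98, qty=8): fills=none; bids=[#2:8@98] asks=[#1:7@105]
After op 3 cancel(order #2): fills=none; bids=[-] asks=[#1:7@105]
After op 4 cancel(order #1): fills=none; bids=[-] asks=[-]
After op 5 [order #3] limit_sell(price=102, qty=4): fills=none; bids=[-] asks=[#3:4@102]
After op 6 [order #4] limit_buy(price=99, qty=3): fills=none; bids=[#4:3@99] asks=[#3:4@102]
After op 7 cancel(order #3): fills=none; bids=[#4:3@99] asks=[-]
After op 8 [order #5] limit_sell(price=95, qty=6): fills=#4x#5:3@99; bids=[-] asks=[#5:3@95]
After op 9 [order #6] limit_buy(price=98, qty=4): fills=#6x#5:3@95; bids=[#6:1@98] asks=[-]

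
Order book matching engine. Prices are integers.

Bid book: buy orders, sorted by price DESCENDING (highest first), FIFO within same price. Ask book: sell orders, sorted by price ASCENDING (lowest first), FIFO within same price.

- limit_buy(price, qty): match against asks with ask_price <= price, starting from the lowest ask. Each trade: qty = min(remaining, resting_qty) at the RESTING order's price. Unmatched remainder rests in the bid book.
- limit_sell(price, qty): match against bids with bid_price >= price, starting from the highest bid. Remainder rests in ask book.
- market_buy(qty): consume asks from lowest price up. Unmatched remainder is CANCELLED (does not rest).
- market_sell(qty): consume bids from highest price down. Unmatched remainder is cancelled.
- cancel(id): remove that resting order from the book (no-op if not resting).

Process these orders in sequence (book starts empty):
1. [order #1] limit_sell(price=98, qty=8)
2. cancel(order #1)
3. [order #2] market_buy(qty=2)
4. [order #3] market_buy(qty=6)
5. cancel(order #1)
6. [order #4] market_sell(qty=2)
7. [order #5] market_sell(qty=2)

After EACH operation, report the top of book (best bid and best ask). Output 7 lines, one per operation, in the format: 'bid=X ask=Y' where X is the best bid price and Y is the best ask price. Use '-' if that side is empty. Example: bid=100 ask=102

After op 1 [order #1] limit_sell(price=98, qty=8): fills=none; bids=[-] asks=[#1:8@98]
After op 2 cancel(order #1): fills=none; bids=[-] asks=[-]
After op 3 [order #2] market_buy(qty=2): fills=none; bids=[-] asks=[-]
After op 4 [order #3] market_buy(qty=6): fills=none; bids=[-] asks=[-]
After op 5 cancel(order #1): fills=none; bids=[-] asks=[-]
After op 6 [order #4] market_sell(qty=2): fills=none; bids=[-] asks=[-]
After op 7 [order #5] market_sell(qty=2): fills=none; bids=[-] asks=[-]

Answer: bid=- ask=98
bid=- ask=-
bid=- ask=-
bid=- ask=-
bid=- ask=-
bid=- ask=-
bid=- ask=-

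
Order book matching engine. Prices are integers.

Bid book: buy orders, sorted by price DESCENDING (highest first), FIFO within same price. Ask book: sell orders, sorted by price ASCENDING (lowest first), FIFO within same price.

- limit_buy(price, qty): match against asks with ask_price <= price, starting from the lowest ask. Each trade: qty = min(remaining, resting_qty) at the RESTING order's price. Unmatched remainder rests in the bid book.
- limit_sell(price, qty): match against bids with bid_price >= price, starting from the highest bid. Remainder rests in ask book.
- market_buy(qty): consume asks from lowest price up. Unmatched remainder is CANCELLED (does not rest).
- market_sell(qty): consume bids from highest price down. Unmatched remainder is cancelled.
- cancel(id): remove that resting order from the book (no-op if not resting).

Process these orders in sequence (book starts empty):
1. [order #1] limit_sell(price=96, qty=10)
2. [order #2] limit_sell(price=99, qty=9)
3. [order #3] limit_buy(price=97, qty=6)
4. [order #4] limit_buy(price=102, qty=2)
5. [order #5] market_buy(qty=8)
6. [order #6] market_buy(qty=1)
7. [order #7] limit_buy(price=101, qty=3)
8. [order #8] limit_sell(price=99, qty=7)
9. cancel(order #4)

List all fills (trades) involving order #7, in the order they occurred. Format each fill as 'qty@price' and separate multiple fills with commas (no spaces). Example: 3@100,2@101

Answer: 2@99,1@101

Derivation:
After op 1 [order #1] limit_sell(price=96, qty=10): fills=none; bids=[-] asks=[#1:10@96]
After op 2 [order #2] limit_sell(price=99, qty=9): fills=none; bids=[-] asks=[#1:10@96 #2:9@99]
After op 3 [order #3] limit_buy(price=97, qty=6): fills=#3x#1:6@96; bids=[-] asks=[#1:4@96 #2:9@99]
After op 4 [order #4] limit_buy(price=102, qty=2): fills=#4x#1:2@96; bids=[-] asks=[#1:2@96 #2:9@99]
After op 5 [order #5] market_buy(qty=8): fills=#5x#1:2@96 #5x#2:6@99; bids=[-] asks=[#2:3@99]
After op 6 [order #6] market_buy(qty=1): fills=#6x#2:1@99; bids=[-] asks=[#2:2@99]
After op 7 [order #7] limit_buy(price=101, qty=3): fills=#7x#2:2@99; bids=[#7:1@101] asks=[-]
After op 8 [order #8] limit_sell(price=99, qty=7): fills=#7x#8:1@101; bids=[-] asks=[#8:6@99]
After op 9 cancel(order #4): fills=none; bids=[-] asks=[#8:6@99]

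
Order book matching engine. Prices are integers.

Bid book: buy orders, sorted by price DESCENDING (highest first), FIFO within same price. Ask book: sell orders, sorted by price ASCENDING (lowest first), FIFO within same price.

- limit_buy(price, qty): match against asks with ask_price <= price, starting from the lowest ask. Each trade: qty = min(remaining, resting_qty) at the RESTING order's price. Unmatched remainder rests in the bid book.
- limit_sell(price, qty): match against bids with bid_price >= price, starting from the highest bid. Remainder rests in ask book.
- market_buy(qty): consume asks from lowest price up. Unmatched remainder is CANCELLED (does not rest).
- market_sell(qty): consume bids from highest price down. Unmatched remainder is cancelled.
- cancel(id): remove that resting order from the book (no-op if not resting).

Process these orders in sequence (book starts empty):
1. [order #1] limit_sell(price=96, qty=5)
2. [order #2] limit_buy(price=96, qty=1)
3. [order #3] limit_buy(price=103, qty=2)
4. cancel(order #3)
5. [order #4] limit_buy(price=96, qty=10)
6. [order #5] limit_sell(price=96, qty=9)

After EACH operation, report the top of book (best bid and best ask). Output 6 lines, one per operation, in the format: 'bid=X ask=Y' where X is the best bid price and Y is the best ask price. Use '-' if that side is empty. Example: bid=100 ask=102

After op 1 [order #1] limit_sell(price=96, qty=5): fills=none; bids=[-] asks=[#1:5@96]
After op 2 [order #2] limit_buy(price=96, qty=1): fills=#2x#1:1@96; bids=[-] asks=[#1:4@96]
After op 3 [order #3] limit_buy(price=103, qty=2): fills=#3x#1:2@96; bids=[-] asks=[#1:2@96]
After op 4 cancel(order #3): fills=none; bids=[-] asks=[#1:2@96]
After op 5 [order #4] limit_buy(price=96, qty=10): fills=#4x#1:2@96; bids=[#4:8@96] asks=[-]
After op 6 [order #5] limit_sell(price=96, qty=9): fills=#4x#5:8@96; bids=[-] asks=[#5:1@96]

Answer: bid=- ask=96
bid=- ask=96
bid=- ask=96
bid=- ask=96
bid=96 ask=-
bid=- ask=96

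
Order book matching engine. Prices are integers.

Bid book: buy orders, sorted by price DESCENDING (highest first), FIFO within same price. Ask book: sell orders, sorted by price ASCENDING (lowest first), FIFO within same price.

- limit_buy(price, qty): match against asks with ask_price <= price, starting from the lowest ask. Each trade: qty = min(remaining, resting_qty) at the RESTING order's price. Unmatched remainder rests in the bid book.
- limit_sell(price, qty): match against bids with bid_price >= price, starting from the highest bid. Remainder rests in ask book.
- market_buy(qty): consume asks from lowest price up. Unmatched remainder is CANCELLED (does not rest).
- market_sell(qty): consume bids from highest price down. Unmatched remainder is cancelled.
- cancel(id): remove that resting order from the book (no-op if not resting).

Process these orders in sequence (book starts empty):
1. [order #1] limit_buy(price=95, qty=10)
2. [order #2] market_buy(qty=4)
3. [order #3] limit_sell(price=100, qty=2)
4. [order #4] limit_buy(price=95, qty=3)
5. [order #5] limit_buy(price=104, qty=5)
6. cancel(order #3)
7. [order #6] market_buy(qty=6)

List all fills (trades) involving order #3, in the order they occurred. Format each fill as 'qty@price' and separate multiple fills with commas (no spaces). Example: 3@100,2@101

After op 1 [order #1] limit_buy(price=95, qty=10): fills=none; bids=[#1:10@95] asks=[-]
After op 2 [order #2] market_buy(qty=4): fills=none; bids=[#1:10@95] asks=[-]
After op 3 [order #3] limit_sell(price=100, qty=2): fills=none; bids=[#1:10@95] asks=[#3:2@100]
After op 4 [order #4] limit_buy(price=95, qty=3): fills=none; bids=[#1:10@95 #4:3@95] asks=[#3:2@100]
After op 5 [order #5] limit_buy(price=104, qty=5): fills=#5x#3:2@100; bids=[#5:3@104 #1:10@95 #4:3@95] asks=[-]
After op 6 cancel(order #3): fills=none; bids=[#5:3@104 #1:10@95 #4:3@95] asks=[-]
After op 7 [order #6] market_buy(qty=6): fills=none; bids=[#5:3@104 #1:10@95 #4:3@95] asks=[-]

Answer: 2@100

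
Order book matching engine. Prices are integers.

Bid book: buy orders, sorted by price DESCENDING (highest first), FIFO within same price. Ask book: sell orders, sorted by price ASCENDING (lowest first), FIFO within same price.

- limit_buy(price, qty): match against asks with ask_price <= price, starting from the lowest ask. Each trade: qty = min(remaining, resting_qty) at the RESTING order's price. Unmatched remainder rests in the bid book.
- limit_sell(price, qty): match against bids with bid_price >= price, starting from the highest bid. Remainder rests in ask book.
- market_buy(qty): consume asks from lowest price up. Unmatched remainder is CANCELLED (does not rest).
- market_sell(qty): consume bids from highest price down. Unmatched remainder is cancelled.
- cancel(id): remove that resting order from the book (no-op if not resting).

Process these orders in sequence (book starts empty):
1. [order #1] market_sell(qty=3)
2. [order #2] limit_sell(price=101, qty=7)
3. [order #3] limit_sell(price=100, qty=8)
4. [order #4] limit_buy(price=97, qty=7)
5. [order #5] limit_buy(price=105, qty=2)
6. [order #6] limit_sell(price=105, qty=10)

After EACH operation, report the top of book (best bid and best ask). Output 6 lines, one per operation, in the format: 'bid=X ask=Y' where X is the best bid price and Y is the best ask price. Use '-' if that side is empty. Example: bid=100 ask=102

Answer: bid=- ask=-
bid=- ask=101
bid=- ask=100
bid=97 ask=100
bid=97 ask=100
bid=97 ask=100

Derivation:
After op 1 [order #1] market_sell(qty=3): fills=none; bids=[-] asks=[-]
After op 2 [order #2] limit_sell(price=101, qty=7): fills=none; bids=[-] asks=[#2:7@101]
After op 3 [order #3] limit_sell(price=100, qty=8): fills=none; bids=[-] asks=[#3:8@100 #2:7@101]
After op 4 [order #4] limit_buy(price=97, qty=7): fills=none; bids=[#4:7@97] asks=[#3:8@100 #2:7@101]
After op 5 [order #5] limit_buy(price=105, qty=2): fills=#5x#3:2@100; bids=[#4:7@97] asks=[#3:6@100 #2:7@101]
After op 6 [order #6] limit_sell(price=105, qty=10): fills=none; bids=[#4:7@97] asks=[#3:6@100 #2:7@101 #6:10@105]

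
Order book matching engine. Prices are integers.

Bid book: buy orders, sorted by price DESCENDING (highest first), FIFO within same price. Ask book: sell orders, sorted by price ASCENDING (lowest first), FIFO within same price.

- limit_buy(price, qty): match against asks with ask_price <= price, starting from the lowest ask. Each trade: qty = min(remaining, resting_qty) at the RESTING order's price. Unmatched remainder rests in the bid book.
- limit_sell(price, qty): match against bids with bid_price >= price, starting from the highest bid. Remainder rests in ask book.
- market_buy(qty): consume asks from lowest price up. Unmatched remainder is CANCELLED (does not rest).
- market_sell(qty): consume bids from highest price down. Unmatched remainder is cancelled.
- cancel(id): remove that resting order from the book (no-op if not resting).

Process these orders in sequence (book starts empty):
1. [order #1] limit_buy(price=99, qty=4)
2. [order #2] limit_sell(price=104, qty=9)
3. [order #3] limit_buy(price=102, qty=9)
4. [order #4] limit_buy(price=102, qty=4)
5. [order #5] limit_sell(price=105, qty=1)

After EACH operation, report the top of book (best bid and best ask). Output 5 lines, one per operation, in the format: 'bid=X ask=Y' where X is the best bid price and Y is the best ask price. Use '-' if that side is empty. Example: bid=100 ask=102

After op 1 [order #1] limit_buy(price=99, qty=4): fills=none; bids=[#1:4@99] asks=[-]
After op 2 [order #2] limit_sell(price=104, qty=9): fills=none; bids=[#1:4@99] asks=[#2:9@104]
After op 3 [order #3] limit_buy(price=102, qty=9): fills=none; bids=[#3:9@102 #1:4@99] asks=[#2:9@104]
After op 4 [order #4] limit_buy(price=102, qty=4): fills=none; bids=[#3:9@102 #4:4@102 #1:4@99] asks=[#2:9@104]
After op 5 [order #5] limit_sell(price=105, qty=1): fills=none; bids=[#3:9@102 #4:4@102 #1:4@99] asks=[#2:9@104 #5:1@105]

Answer: bid=99 ask=-
bid=99 ask=104
bid=102 ask=104
bid=102 ask=104
bid=102 ask=104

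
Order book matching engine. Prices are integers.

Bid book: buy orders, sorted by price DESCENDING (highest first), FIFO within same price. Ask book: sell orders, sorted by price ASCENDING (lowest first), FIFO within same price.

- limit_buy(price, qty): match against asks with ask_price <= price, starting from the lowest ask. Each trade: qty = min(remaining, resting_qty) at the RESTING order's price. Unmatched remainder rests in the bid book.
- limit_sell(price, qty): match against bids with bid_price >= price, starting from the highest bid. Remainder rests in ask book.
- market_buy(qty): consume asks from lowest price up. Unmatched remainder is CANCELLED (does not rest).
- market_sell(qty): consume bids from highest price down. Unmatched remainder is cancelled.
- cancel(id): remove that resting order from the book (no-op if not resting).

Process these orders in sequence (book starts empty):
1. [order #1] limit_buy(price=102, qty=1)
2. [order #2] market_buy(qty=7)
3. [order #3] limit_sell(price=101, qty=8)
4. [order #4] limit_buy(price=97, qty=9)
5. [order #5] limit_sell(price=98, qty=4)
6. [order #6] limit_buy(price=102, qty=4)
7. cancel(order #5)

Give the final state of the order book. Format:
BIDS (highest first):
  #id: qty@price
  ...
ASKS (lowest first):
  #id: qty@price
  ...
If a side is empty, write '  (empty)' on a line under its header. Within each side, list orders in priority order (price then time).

After op 1 [order #1] limit_buy(price=102, qty=1): fills=none; bids=[#1:1@102] asks=[-]
After op 2 [order #2] market_buy(qty=7): fills=none; bids=[#1:1@102] asks=[-]
After op 3 [order #3] limit_sell(price=101, qty=8): fills=#1x#3:1@102; bids=[-] asks=[#3:7@101]
After op 4 [order #4] limit_buy(price=97, qty=9): fills=none; bids=[#4:9@97] asks=[#3:7@101]
After op 5 [order #5] limit_sell(price=98, qty=4): fills=none; bids=[#4:9@97] asks=[#5:4@98 #3:7@101]
After op 6 [order #6] limit_buy(price=102, qty=4): fills=#6x#5:4@98; bids=[#4:9@97] asks=[#3:7@101]
After op 7 cancel(order #5): fills=none; bids=[#4:9@97] asks=[#3:7@101]

Answer: BIDS (highest first):
  #4: 9@97
ASKS (lowest first):
  #3: 7@101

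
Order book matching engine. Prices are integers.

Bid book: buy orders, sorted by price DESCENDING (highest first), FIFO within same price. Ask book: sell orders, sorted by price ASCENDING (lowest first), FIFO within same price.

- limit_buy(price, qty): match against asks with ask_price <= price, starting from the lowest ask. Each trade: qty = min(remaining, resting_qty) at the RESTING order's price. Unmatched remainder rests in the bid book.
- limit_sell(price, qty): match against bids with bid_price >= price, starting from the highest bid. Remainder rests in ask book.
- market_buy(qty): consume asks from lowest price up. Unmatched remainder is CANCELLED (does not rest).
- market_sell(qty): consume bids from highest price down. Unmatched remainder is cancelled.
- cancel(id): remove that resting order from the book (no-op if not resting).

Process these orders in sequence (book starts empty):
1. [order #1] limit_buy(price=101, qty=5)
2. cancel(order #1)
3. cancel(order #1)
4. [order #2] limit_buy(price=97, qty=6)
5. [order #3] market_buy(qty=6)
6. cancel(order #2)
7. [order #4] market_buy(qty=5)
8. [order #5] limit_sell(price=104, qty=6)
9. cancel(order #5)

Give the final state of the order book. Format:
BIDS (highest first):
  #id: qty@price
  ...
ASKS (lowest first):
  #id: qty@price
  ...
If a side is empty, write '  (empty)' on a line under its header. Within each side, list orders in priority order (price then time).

Answer: BIDS (highest first):
  (empty)
ASKS (lowest first):
  (empty)

Derivation:
After op 1 [order #1] limit_buy(price=101, qty=5): fills=none; bids=[#1:5@101] asks=[-]
After op 2 cancel(order #1): fills=none; bids=[-] asks=[-]
After op 3 cancel(order #1): fills=none; bids=[-] asks=[-]
After op 4 [order #2] limit_buy(price=97, qty=6): fills=none; bids=[#2:6@97] asks=[-]
After op 5 [order #3] market_buy(qty=6): fills=none; bids=[#2:6@97] asks=[-]
After op 6 cancel(order #2): fills=none; bids=[-] asks=[-]
After op 7 [order #4] market_buy(qty=5): fills=none; bids=[-] asks=[-]
After op 8 [order #5] limit_sell(price=104, qty=6): fills=none; bids=[-] asks=[#5:6@104]
After op 9 cancel(order #5): fills=none; bids=[-] asks=[-]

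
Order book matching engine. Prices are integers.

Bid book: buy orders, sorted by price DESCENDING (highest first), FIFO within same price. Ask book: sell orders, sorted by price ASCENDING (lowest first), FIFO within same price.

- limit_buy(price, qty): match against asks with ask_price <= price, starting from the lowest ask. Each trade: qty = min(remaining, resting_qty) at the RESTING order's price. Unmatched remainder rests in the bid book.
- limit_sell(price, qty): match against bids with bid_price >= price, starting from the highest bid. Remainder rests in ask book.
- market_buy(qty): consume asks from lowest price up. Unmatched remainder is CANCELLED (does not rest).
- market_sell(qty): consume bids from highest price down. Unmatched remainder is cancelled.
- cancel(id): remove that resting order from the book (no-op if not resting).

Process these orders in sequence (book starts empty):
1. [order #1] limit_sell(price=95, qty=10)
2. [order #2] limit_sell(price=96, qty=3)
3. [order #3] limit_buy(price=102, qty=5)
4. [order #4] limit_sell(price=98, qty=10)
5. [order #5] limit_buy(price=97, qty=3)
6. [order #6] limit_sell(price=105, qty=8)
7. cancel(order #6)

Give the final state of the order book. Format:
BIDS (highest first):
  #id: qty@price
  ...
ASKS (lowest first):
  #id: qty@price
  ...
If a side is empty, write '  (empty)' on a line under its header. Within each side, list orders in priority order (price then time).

Answer: BIDS (highest first):
  (empty)
ASKS (lowest first):
  #1: 2@95
  #2: 3@96
  #4: 10@98

Derivation:
After op 1 [order #1] limit_sell(price=95, qty=10): fills=none; bids=[-] asks=[#1:10@95]
After op 2 [order #2] limit_sell(price=96, qty=3): fills=none; bids=[-] asks=[#1:10@95 #2:3@96]
After op 3 [order #3] limit_buy(price=102, qty=5): fills=#3x#1:5@95; bids=[-] asks=[#1:5@95 #2:3@96]
After op 4 [order #4] limit_sell(price=98, qty=10): fills=none; bids=[-] asks=[#1:5@95 #2:3@96 #4:10@98]
After op 5 [order #5] limit_buy(price=97, qty=3): fills=#5x#1:3@95; bids=[-] asks=[#1:2@95 #2:3@96 #4:10@98]
After op 6 [order #6] limit_sell(price=105, qty=8): fills=none; bids=[-] asks=[#1:2@95 #2:3@96 #4:10@98 #6:8@105]
After op 7 cancel(order #6): fills=none; bids=[-] asks=[#1:2@95 #2:3@96 #4:10@98]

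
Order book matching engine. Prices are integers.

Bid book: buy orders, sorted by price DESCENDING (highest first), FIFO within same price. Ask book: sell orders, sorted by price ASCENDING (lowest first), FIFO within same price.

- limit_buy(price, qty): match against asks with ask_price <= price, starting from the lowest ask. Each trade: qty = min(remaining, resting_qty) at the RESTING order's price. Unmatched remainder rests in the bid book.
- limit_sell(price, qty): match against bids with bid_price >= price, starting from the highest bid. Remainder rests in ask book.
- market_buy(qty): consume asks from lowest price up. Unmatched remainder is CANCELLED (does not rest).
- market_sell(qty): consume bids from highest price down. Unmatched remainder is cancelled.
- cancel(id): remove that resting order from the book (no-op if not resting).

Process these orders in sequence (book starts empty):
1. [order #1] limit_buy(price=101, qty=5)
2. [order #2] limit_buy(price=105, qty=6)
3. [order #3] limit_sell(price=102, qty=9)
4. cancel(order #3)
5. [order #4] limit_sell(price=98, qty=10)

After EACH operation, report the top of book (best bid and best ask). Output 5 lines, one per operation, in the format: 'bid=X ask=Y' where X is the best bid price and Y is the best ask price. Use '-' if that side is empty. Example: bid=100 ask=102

Answer: bid=101 ask=-
bid=105 ask=-
bid=101 ask=102
bid=101 ask=-
bid=- ask=98

Derivation:
After op 1 [order #1] limit_buy(price=101, qty=5): fills=none; bids=[#1:5@101] asks=[-]
After op 2 [order #2] limit_buy(price=105, qty=6): fills=none; bids=[#2:6@105 #1:5@101] asks=[-]
After op 3 [order #3] limit_sell(price=102, qty=9): fills=#2x#3:6@105; bids=[#1:5@101] asks=[#3:3@102]
After op 4 cancel(order #3): fills=none; bids=[#1:5@101] asks=[-]
After op 5 [order #4] limit_sell(price=98, qty=10): fills=#1x#4:5@101; bids=[-] asks=[#4:5@98]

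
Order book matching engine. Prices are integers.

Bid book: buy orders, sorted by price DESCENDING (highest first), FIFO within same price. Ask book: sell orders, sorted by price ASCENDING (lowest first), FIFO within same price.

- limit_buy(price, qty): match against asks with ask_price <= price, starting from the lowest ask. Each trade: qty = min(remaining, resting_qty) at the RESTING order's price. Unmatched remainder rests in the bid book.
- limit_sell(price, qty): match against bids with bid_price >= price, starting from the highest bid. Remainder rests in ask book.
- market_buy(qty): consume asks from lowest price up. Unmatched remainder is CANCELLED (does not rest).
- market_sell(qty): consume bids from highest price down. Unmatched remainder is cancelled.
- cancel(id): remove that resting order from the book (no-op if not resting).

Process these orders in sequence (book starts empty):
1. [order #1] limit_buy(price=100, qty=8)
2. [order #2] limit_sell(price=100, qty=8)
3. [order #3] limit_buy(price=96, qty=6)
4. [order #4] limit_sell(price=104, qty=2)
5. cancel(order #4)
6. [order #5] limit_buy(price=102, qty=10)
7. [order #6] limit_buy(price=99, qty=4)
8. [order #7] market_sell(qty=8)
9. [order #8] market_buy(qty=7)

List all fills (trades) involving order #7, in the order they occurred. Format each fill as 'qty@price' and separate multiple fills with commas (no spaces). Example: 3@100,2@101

Answer: 8@102

Derivation:
After op 1 [order #1] limit_buy(price=100, qty=8): fills=none; bids=[#1:8@100] asks=[-]
After op 2 [order #2] limit_sell(price=100, qty=8): fills=#1x#2:8@100; bids=[-] asks=[-]
After op 3 [order #3] limit_buy(price=96, qty=6): fills=none; bids=[#3:6@96] asks=[-]
After op 4 [order #4] limit_sell(price=104, qty=2): fills=none; bids=[#3:6@96] asks=[#4:2@104]
After op 5 cancel(order #4): fills=none; bids=[#3:6@96] asks=[-]
After op 6 [order #5] limit_buy(price=102, qty=10): fills=none; bids=[#5:10@102 #3:6@96] asks=[-]
After op 7 [order #6] limit_buy(price=99, qty=4): fills=none; bids=[#5:10@102 #6:4@99 #3:6@96] asks=[-]
After op 8 [order #7] market_sell(qty=8): fills=#5x#7:8@102; bids=[#5:2@102 #6:4@99 #3:6@96] asks=[-]
After op 9 [order #8] market_buy(qty=7): fills=none; bids=[#5:2@102 #6:4@99 #3:6@96] asks=[-]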